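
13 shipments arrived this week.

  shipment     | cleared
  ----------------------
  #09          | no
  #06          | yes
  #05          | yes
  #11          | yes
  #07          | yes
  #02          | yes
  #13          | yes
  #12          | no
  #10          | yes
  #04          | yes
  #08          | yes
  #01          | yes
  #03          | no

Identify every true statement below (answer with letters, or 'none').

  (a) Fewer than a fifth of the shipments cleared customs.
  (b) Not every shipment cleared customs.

|A| = 13, |A ∩ B| = 10, |A ∖ B| = 3.
(a) |A ∩ B| / |A| < 1/5: fails.
(b) A ⊄ B (|A ∖ B| ≥ 1): holds.

(b)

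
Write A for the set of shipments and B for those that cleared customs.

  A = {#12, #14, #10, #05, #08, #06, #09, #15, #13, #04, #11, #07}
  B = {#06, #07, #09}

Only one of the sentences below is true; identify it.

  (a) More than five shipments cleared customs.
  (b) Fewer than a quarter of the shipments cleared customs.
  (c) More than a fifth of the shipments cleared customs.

|A| = 12, |A ∩ B| = 3, |A ∖ B| = 9.
(a) requires |A ∩ B| > 5: false.
(b) requires |A ∩ B| / |A| < 1/4: false.
(c) requires |A ∩ B| / |A| > 1/5: true.

(c)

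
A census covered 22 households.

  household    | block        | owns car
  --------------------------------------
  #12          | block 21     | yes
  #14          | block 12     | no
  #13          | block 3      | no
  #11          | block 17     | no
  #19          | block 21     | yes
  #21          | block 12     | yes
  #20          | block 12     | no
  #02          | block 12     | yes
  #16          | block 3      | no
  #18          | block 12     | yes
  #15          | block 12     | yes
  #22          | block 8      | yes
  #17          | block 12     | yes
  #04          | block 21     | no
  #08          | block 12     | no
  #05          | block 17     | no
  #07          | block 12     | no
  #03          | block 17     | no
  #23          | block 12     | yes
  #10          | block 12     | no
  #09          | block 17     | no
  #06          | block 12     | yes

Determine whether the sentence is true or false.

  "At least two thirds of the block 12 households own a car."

False

The determiner here denotes the relation: |A ∩ B| / |A| ≥ 2/3.
A (the restrictor) = {#14, #21, #20, #02, #18, #15, #17, #08, #07, #23, #10, #06}, |A| = 12.
A ∩ B = {#21, #02, #18, #15, #17, #23, #06}, so |A ∩ B| = 7.
A ∖ B = {#14, #20, #08, #07, #10}, so |A ∖ B| = 5.
|A ∩ B|/|A| = 7/12, so the statement is false.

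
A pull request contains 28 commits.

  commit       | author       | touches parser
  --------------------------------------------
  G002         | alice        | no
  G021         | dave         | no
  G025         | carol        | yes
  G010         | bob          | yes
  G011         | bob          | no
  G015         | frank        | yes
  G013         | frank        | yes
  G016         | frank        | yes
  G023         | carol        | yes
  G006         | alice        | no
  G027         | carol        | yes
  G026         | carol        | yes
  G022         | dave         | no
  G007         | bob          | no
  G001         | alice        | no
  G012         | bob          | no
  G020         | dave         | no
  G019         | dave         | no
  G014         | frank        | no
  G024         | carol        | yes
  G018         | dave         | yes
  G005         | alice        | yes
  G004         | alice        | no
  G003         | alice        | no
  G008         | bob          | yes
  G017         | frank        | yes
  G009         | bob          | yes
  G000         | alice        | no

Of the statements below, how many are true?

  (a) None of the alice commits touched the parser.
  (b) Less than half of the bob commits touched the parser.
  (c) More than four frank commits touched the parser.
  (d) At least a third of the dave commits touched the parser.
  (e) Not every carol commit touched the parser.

0

(a) alice: |A| = 7, |A ∩ B| = 1; needs A ∩ B = ∅ (|A ∩ B| = 0) — false.
(b) bob: |A| = 6, |A ∩ B| = 3; needs |A ∩ B| < |A ∖ B| — false.
(c) frank: |A| = 5, |A ∩ B| = 4; needs |A ∩ B| > 4 — false.
(d) dave: |A| = 5, |A ∩ B| = 1; needs |A ∩ B| / |A| ≥ 1/3 — false.
(e) carol: |A| = 5, |A ∩ B| = 5; needs A ⊄ B (|A ∖ B| ≥ 1) — false.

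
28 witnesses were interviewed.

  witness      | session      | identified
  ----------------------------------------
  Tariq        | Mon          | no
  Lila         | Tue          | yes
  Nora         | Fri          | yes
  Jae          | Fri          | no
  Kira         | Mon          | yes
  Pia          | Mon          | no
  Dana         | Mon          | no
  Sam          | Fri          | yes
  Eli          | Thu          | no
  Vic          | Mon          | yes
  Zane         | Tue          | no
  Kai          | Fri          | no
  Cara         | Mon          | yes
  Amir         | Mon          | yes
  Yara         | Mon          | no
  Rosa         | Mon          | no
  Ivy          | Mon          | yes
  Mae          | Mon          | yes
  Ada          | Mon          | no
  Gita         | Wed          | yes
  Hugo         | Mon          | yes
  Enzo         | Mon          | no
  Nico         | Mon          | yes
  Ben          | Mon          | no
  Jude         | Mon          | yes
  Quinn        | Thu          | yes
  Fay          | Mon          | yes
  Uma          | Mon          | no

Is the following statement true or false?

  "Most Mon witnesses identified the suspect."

True

The determiner here denotes the relation: |A ∩ B| > |A ∖ B|.
|A| = 19, |A ∩ B| = 10, |A ∖ B| = 9.
10 > 9, so the statement is true.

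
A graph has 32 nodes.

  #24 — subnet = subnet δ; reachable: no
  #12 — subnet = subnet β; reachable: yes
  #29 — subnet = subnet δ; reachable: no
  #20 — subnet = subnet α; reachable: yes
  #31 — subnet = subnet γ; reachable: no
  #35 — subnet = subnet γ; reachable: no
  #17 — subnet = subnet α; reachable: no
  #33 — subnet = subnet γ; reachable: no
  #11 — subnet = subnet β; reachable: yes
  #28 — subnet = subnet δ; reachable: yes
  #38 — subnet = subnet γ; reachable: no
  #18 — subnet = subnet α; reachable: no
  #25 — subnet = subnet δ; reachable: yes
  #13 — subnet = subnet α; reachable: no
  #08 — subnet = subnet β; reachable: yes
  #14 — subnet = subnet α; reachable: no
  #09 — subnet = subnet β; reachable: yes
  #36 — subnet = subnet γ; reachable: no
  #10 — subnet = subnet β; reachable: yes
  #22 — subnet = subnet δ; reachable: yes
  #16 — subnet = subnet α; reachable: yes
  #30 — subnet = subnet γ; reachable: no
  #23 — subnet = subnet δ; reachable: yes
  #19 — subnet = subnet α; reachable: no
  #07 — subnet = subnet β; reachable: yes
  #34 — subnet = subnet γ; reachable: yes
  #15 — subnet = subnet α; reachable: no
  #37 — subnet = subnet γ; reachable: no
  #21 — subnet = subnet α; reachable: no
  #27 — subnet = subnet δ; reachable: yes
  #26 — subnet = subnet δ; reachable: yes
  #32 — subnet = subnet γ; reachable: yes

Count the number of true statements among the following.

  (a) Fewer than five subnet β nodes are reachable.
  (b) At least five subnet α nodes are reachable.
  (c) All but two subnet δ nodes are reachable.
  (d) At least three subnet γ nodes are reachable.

1

(a) subnet β: |A| = 6, |A ∩ B| = 6; needs |A ∩ B| < 5 — false.
(b) subnet α: |A| = 9, |A ∩ B| = 2; needs |A ∩ B| ≥ 5 — false.
(c) subnet δ: |A| = 8, |A ∩ B| = 6; needs |A ∖ B| = 2 — true.
(d) subnet γ: |A| = 9, |A ∩ B| = 2; needs |A ∩ B| ≥ 3 — false.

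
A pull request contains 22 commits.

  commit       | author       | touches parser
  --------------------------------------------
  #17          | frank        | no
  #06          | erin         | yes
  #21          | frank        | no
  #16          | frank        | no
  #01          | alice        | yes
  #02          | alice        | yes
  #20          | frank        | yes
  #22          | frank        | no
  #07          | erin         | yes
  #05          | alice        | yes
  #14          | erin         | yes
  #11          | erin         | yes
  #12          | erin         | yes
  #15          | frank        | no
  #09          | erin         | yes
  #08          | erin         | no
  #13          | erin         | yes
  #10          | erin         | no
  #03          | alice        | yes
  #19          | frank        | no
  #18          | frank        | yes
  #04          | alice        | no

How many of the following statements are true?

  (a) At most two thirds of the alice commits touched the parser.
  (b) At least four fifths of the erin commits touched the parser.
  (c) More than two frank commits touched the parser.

(a) alice: |A| = 5, |A ∩ B| = 4; needs |A ∩ B| / |A| ≤ 2/3 — false.
(b) erin: |A| = 9, |A ∩ B| = 7; needs |A ∩ B| / |A| ≥ 4/5 — false.
(c) frank: |A| = 8, |A ∩ B| = 2; needs |A ∩ B| > 2 — false.

0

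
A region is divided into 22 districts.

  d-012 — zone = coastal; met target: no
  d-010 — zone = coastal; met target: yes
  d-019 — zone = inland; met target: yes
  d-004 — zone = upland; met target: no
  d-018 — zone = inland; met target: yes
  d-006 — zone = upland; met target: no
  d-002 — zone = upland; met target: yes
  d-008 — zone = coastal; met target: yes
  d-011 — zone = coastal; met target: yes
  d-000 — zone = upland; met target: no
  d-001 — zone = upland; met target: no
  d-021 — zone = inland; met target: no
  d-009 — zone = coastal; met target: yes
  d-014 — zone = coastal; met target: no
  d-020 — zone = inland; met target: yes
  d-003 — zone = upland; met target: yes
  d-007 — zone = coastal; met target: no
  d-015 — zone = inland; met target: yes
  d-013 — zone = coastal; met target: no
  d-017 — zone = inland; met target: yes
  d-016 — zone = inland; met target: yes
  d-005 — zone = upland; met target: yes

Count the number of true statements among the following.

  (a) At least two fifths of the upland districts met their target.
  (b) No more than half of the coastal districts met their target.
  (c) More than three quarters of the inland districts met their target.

3

(a) upland: |A| = 7, |A ∩ B| = 3; needs |A ∩ B| / |A| ≥ 2/5 — true.
(b) coastal: |A| = 8, |A ∩ B| = 4; needs |A ∩ B| ≤ |A ∖ B| — true.
(c) inland: |A| = 7, |A ∩ B| = 6; needs |A ∩ B| / |A| > 3/4 — true.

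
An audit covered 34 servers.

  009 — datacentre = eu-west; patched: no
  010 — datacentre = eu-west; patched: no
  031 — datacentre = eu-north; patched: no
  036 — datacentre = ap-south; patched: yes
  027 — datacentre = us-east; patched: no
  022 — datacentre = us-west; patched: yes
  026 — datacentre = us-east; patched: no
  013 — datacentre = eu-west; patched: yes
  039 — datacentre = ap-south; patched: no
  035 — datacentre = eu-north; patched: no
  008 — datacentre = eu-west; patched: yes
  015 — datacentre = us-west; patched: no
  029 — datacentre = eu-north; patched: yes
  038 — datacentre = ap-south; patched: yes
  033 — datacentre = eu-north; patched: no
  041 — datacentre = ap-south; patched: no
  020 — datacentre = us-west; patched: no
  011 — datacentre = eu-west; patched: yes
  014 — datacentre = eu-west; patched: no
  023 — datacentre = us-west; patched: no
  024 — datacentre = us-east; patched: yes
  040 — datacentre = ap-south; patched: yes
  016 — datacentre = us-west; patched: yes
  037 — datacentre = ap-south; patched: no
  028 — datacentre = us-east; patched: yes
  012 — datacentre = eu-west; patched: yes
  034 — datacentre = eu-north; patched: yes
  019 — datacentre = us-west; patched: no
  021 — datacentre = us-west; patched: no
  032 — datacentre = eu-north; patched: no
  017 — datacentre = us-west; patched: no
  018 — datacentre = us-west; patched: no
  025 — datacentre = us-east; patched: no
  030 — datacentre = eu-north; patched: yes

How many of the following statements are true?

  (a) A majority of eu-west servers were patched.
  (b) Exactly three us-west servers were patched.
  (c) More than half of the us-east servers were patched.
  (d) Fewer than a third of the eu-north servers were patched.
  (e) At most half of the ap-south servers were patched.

(a) eu-west: |A| = 7, |A ∩ B| = 4; needs |A ∩ B| > |A ∖ B| — true.
(b) us-west: |A| = 9, |A ∩ B| = 2; needs |A ∩ B| = 3 — false.
(c) us-east: |A| = 5, |A ∩ B| = 2; needs |A ∩ B| > |A ∖ B| — false.
(d) eu-north: |A| = 7, |A ∩ B| = 3; needs |A ∩ B| / |A| < 1/3 — false.
(e) ap-south: |A| = 6, |A ∩ B| = 3; needs |A ∩ B| ≤ |A ∖ B| — true.

2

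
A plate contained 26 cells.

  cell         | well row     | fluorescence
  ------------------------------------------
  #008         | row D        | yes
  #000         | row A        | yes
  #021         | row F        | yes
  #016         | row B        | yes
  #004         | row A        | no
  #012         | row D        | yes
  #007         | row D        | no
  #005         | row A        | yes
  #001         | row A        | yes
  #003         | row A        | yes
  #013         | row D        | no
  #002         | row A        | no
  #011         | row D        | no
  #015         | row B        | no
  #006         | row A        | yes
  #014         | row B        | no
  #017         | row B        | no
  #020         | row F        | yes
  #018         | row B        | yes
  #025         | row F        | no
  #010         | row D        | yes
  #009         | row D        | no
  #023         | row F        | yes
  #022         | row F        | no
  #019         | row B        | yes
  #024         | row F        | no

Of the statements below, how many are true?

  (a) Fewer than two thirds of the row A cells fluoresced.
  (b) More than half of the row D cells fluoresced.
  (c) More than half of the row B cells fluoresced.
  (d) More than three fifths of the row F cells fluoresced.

(a) row A: |A| = 7, |A ∩ B| = 5; needs |A ∩ B| / |A| < 2/3 — false.
(b) row D: |A| = 7, |A ∩ B| = 3; needs |A ∩ B| > |A ∖ B| — false.
(c) row B: |A| = 6, |A ∩ B| = 3; needs |A ∩ B| > |A ∖ B| — false.
(d) row F: |A| = 6, |A ∩ B| = 3; needs |A ∩ B| / |A| > 3/5 — false.

0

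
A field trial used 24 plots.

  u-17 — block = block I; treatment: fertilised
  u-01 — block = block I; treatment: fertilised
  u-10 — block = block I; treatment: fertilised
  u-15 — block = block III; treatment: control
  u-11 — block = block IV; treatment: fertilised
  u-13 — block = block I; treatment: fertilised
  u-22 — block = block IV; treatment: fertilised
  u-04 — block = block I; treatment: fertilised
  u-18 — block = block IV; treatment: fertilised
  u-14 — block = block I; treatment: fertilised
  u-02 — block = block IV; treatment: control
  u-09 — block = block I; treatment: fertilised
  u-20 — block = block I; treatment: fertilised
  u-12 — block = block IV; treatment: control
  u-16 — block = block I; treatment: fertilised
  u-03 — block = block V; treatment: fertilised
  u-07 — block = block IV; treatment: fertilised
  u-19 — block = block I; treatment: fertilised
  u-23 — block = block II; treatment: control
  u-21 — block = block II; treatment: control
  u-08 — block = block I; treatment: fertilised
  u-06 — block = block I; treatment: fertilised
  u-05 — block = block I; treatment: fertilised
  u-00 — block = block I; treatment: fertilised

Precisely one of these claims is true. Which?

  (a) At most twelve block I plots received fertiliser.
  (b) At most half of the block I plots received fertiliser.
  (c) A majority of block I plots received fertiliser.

(c)

|A| = 14, |A ∩ B| = 14, |A ∖ B| = 0.
(a) requires |A ∩ B| ≤ 12: false.
(b) requires |A ∩ B| ≤ |A ∖ B|: false.
(c) requires |A ∩ B| > |A ∖ B|: true.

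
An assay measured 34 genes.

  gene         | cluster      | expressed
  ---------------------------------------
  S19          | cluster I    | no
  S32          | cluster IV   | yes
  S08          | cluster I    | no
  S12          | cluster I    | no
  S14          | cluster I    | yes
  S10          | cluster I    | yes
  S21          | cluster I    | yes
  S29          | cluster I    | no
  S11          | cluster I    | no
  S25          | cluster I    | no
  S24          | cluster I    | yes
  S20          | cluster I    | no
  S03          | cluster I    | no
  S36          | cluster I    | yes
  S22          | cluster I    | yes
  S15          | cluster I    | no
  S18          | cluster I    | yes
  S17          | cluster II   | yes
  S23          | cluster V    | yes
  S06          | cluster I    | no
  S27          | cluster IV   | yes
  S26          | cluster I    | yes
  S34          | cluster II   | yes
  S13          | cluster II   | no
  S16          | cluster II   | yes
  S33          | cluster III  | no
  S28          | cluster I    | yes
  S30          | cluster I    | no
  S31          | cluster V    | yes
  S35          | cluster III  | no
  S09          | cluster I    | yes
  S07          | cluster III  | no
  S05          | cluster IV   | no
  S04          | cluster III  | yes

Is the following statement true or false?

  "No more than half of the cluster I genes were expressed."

'No more than half of the cluster I genes were expressed' holds iff |A ∩ B| ≤ |A ∖ B|.
|A| = 21, |A ∩ B| = 10, |A ∖ B| = 11.
10 < 11, so the statement is true.

True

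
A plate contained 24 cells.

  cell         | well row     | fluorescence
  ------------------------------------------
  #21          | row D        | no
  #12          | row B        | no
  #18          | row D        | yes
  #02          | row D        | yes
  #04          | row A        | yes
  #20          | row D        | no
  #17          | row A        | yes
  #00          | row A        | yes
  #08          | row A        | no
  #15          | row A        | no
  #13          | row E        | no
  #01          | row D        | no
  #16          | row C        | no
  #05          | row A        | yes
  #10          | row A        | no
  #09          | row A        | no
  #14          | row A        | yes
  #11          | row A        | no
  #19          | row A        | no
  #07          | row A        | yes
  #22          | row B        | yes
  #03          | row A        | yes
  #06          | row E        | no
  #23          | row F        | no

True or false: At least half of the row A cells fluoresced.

True

The determiner here denotes the relation: |A ∩ B| ≥ |A ∖ B|.
A (the restrictor) = {#04, #17, #00, #08, #15, #05, #10, #09, #14, #11, #19, #07, #03}, |A| = 13.
A ∩ B = {#04, #17, #00, #05, #14, #07, #03}, so |A ∩ B| = 7.
A ∖ B = {#08, #15, #10, #09, #11, #19}, so |A ∖ B| = 6.
7 > 6, so the statement is true.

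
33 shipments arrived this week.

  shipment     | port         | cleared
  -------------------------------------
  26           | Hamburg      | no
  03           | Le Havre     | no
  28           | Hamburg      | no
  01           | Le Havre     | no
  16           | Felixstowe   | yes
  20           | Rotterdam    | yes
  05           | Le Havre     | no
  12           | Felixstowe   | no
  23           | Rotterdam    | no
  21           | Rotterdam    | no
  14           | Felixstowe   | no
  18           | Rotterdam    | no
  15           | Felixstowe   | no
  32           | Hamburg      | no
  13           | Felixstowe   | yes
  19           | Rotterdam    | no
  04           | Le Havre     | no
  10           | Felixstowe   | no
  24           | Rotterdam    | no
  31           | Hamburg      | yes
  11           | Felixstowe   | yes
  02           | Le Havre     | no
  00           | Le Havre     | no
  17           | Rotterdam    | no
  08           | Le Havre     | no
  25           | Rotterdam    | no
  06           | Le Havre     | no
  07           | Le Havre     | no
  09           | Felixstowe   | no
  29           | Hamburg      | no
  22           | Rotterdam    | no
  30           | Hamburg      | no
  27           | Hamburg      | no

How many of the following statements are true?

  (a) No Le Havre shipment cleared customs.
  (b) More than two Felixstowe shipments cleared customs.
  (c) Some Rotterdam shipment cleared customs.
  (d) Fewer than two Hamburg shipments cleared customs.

4

(a) Le Havre: |A| = 9, |A ∩ B| = 0; needs A ∩ B = ∅ (|A ∩ B| = 0) — true.
(b) Felixstowe: |A| = 8, |A ∩ B| = 3; needs |A ∩ B| > 2 — true.
(c) Rotterdam: |A| = 9, |A ∩ B| = 1; needs A ∩ B ≠ ∅ (|A ∩ B| ≥ 1) — true.
(d) Hamburg: |A| = 7, |A ∩ B| = 1; needs |A ∩ B| < 2 — true.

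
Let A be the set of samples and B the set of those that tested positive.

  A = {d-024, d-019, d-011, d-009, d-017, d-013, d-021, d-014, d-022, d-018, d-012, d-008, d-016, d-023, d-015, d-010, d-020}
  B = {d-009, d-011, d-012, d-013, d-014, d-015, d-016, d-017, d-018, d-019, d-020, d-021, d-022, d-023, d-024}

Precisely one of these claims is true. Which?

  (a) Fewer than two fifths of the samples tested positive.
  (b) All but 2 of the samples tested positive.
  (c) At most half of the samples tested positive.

(b)

|A| = 17, |A ∩ B| = 15, |A ∖ B| = 2.
(a) requires |A ∩ B| / |A| < 2/5: false.
(b) requires |A ∖ B| = 2: true.
(c) requires |A ∩ B| ≤ |A ∖ B|: false.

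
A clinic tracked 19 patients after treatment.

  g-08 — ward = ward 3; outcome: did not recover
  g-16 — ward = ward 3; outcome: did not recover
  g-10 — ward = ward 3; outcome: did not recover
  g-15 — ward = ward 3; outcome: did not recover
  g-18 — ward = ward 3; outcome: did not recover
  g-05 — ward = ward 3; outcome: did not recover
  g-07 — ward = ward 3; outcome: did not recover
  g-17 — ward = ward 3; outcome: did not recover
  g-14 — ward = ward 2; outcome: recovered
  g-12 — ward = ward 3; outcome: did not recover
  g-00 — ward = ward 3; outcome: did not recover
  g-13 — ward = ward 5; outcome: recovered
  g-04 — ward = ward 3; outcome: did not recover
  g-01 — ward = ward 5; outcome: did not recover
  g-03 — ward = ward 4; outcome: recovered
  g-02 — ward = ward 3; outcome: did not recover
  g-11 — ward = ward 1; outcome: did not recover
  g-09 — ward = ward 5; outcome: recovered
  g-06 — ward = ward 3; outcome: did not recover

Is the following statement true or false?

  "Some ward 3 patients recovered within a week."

The determiner here denotes the relation: A ∩ B ≠ ∅ (|A ∩ B| ≥ 1).
A (the restrictor) = {g-08, g-16, g-10, g-15, g-18, g-05, g-07, g-17, g-12, g-00, g-04, g-02, g-06}, |A| = 13.
A ∩ B = {}, so |A ∩ B| = 0.
So the statement is false.

False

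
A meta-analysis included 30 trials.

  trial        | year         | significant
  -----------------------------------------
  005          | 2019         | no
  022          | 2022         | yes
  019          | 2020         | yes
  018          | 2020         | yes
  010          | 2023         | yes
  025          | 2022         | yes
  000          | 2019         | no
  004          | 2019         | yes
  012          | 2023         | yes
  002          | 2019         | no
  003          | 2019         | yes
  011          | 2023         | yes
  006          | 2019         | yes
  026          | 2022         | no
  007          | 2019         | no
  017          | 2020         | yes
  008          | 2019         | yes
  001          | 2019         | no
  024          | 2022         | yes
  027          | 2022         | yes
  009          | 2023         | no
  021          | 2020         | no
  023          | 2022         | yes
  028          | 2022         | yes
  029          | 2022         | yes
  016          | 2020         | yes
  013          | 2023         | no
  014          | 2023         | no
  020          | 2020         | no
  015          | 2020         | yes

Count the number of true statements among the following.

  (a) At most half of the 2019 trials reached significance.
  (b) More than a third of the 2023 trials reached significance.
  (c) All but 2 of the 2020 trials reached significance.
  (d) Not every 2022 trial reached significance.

4

(a) 2019: |A| = 9, |A ∩ B| = 4; needs |A ∩ B| ≤ |A ∖ B| — true.
(b) 2023: |A| = 6, |A ∩ B| = 3; needs |A ∩ B| / |A| > 1/3 — true.
(c) 2020: |A| = 7, |A ∩ B| = 5; needs |A ∖ B| = 2 — true.
(d) 2022: |A| = 8, |A ∩ B| = 7; needs A ⊄ B (|A ∖ B| ≥ 1) — true.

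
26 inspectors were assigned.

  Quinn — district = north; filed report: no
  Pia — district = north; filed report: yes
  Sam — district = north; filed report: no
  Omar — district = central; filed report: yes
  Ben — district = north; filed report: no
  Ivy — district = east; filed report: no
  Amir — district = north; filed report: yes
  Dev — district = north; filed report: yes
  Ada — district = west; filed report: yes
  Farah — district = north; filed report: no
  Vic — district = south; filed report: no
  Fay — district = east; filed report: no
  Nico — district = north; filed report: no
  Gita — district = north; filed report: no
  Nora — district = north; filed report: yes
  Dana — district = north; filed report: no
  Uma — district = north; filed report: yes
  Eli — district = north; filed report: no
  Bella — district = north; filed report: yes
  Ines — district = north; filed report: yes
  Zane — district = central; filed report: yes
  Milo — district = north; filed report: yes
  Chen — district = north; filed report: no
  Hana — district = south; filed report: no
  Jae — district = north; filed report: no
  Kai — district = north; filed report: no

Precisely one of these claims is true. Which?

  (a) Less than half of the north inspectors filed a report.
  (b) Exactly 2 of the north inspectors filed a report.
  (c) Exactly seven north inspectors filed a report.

|A| = 19, |A ∩ B| = 8, |A ∖ B| = 11.
(a) requires |A ∩ B| < |A ∖ B|: true.
(b) requires |A ∩ B| = 2: false.
(c) requires |A ∩ B| = 7: false.

(a)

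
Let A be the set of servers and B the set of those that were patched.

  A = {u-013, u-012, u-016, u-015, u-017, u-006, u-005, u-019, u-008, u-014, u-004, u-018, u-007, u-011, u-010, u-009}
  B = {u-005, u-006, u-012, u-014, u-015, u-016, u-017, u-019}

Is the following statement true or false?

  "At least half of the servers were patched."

True

'At least half of the servers were patched' holds iff |A ∩ B| ≥ |A ∖ B|.
|A| = 16, |A ∩ B| = 8, |A ∖ B| = 8.
8 = 8, so the statement is true.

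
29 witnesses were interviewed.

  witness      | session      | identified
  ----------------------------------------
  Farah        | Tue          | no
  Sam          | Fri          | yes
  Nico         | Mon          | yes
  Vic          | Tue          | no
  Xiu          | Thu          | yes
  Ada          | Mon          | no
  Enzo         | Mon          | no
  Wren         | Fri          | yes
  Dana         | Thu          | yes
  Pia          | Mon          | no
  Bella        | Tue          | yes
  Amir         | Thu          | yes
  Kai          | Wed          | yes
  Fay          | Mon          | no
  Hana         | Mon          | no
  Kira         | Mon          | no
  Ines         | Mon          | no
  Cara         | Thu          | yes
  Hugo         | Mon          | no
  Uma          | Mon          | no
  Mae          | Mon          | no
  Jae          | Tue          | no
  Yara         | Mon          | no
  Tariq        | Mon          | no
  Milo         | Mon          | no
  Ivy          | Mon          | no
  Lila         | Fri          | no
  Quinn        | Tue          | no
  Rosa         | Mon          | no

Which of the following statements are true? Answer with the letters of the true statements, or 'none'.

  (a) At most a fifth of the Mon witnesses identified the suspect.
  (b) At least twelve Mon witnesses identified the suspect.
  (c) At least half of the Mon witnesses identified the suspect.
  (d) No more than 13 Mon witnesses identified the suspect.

|A| = 16, |A ∩ B| = 1, |A ∖ B| = 15.
(a) |A ∩ B| / |A| ≤ 1/5: holds.
(b) |A ∩ B| ≥ 12: fails.
(c) |A ∩ B| ≥ |A ∖ B|: fails.
(d) |A ∩ B| ≤ 13: holds.

(a), (d)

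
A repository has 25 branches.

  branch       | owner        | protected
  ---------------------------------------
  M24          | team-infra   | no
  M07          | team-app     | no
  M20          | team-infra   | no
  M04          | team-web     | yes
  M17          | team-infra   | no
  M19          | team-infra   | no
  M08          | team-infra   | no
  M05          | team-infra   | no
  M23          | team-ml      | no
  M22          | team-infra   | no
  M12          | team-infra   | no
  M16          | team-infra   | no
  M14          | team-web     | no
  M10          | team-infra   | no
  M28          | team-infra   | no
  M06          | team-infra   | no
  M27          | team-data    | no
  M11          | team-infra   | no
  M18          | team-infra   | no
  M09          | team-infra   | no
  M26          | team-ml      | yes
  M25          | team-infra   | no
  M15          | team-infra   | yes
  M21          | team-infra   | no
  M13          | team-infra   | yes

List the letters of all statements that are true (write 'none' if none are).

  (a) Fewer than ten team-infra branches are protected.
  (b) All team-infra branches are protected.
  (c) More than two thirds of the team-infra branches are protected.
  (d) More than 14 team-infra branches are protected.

(a)

|A| = 19, |A ∩ B| = 2, |A ∖ B| = 17.
(a) |A ∩ B| < 10: holds.
(b) A ⊆ B, i.e. every element of A is in B (|A ∖ B| = 0): fails.
(c) |A ∩ B| / |A| > 2/3: fails.
(d) |A ∩ B| > 14: fails.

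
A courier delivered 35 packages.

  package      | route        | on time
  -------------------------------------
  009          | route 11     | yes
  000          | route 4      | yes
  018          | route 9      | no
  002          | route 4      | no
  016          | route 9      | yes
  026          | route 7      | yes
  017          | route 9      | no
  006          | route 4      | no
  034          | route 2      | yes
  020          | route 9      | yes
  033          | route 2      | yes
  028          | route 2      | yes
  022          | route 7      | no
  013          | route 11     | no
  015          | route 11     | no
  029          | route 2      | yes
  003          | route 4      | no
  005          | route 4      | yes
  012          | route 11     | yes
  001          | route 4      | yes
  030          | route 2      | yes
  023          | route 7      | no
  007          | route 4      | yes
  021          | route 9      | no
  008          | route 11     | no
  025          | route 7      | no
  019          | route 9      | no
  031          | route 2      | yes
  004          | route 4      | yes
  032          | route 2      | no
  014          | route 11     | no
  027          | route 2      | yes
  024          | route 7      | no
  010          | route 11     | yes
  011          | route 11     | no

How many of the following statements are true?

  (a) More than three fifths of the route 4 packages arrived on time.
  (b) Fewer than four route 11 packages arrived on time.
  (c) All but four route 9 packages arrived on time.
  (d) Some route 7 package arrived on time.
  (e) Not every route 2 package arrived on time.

(a) route 4: |A| = 8, |A ∩ B| = 5; needs |A ∩ B| / |A| > 3/5 — true.
(b) route 11: |A| = 8, |A ∩ B| = 3; needs |A ∩ B| < 4 — true.
(c) route 9: |A| = 6, |A ∩ B| = 2; needs |A ∖ B| = 4 — true.
(d) route 7: |A| = 5, |A ∩ B| = 1; needs A ∩ B ≠ ∅ (|A ∩ B| ≥ 1) — true.
(e) route 2: |A| = 8, |A ∩ B| = 7; needs A ⊄ B (|A ∖ B| ≥ 1) — true.

5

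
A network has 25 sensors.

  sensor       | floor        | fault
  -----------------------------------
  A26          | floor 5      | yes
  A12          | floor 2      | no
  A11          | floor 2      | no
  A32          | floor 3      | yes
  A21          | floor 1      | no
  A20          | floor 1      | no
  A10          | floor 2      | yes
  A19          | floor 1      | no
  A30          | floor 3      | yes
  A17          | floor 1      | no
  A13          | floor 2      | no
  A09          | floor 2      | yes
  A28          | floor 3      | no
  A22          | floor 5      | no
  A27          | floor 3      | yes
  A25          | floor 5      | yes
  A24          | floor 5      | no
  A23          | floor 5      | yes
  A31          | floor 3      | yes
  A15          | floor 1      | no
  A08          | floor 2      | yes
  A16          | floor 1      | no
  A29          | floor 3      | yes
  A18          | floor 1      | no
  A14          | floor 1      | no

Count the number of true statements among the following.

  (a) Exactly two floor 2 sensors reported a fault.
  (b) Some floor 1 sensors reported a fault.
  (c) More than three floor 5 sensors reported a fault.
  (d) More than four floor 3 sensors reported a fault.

1

(a) floor 2: |A| = 6, |A ∩ B| = 3; needs |A ∩ B| = 2 — false.
(b) floor 1: |A| = 8, |A ∩ B| = 0; needs A ∩ B ≠ ∅ (|A ∩ B| ≥ 1) — false.
(c) floor 5: |A| = 5, |A ∩ B| = 3; needs |A ∩ B| > 3 — false.
(d) floor 3: |A| = 6, |A ∩ B| = 5; needs |A ∩ B| > 4 — true.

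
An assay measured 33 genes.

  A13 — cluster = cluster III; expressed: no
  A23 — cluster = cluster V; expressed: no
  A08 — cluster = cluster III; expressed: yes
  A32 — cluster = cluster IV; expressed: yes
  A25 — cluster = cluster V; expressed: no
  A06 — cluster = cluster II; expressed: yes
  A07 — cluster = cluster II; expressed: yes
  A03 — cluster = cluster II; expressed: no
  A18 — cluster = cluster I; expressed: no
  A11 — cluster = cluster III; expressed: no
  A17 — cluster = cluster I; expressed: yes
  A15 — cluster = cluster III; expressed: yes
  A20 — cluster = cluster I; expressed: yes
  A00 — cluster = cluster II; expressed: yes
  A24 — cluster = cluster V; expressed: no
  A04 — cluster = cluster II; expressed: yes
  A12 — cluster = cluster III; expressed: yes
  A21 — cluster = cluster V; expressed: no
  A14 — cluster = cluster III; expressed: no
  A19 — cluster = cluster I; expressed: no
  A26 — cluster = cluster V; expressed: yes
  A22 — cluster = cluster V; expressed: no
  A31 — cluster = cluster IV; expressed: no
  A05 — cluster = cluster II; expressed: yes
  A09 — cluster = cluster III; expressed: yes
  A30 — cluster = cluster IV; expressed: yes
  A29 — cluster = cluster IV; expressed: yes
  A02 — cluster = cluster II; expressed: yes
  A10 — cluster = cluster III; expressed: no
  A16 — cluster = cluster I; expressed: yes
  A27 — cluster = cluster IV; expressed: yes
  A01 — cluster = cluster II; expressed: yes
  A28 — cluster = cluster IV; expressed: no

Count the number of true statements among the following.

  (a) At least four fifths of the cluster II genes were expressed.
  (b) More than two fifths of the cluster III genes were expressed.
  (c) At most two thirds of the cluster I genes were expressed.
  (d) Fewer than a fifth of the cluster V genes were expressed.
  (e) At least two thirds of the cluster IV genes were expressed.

(a) cluster II: |A| = 8, |A ∩ B| = 7; needs |A ∩ B| / |A| ≥ 4/5 — true.
(b) cluster III: |A| = 8, |A ∩ B| = 4; needs |A ∩ B| / |A| > 2/5 — true.
(c) cluster I: |A| = 5, |A ∩ B| = 3; needs |A ∩ B| / |A| ≤ 2/3 — true.
(d) cluster V: |A| = 6, |A ∩ B| = 1; needs |A ∩ B| / |A| < 1/5 — true.
(e) cluster IV: |A| = 6, |A ∩ B| = 4; needs |A ∩ B| / |A| ≥ 2/3 — true.

5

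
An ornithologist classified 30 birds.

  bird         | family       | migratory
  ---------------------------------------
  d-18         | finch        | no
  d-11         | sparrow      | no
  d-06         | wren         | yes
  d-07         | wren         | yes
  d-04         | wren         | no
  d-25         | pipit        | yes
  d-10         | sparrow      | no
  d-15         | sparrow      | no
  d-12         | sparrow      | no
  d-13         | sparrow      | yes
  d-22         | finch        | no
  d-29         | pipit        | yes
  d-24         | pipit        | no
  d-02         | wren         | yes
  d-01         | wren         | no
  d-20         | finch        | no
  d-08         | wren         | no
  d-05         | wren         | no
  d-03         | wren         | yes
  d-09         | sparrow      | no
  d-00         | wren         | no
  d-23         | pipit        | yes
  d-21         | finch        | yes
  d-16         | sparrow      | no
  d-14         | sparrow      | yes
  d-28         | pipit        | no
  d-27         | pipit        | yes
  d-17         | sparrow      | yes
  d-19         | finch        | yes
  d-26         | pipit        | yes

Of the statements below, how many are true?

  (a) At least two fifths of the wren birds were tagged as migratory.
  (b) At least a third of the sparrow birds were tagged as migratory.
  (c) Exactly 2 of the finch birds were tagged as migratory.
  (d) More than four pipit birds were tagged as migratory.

4

(a) wren: |A| = 9, |A ∩ B| = 4; needs |A ∩ B| / |A| ≥ 2/5 — true.
(b) sparrow: |A| = 9, |A ∩ B| = 3; needs |A ∩ B| / |A| ≥ 1/3 — true.
(c) finch: |A| = 5, |A ∩ B| = 2; needs |A ∩ B| = 2 — true.
(d) pipit: |A| = 7, |A ∩ B| = 5; needs |A ∩ B| > 4 — true.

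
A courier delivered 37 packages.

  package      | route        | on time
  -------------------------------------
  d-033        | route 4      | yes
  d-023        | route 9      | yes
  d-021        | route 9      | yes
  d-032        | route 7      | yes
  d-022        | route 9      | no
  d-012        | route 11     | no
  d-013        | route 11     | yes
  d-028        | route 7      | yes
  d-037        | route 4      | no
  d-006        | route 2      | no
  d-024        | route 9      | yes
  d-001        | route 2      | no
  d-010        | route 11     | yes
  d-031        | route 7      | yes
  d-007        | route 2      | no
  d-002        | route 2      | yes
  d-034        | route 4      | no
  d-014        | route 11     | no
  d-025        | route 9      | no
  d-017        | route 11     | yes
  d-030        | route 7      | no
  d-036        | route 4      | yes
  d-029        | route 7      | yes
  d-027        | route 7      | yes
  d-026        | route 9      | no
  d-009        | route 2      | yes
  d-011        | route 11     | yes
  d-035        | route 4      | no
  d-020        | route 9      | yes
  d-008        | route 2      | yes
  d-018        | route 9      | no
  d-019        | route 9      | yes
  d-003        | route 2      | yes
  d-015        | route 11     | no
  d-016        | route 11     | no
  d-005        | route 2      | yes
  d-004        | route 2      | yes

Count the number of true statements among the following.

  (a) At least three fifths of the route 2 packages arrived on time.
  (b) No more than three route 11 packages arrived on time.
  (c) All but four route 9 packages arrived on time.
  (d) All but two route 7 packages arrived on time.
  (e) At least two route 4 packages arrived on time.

3

(a) route 2: |A| = 9, |A ∩ B| = 6; needs |A ∩ B| / |A| ≥ 3/5 — true.
(b) route 11: |A| = 8, |A ∩ B| = 4; needs |A ∩ B| ≤ 3 — false.
(c) route 9: |A| = 9, |A ∩ B| = 5; needs |A ∖ B| = 4 — true.
(d) route 7: |A| = 6, |A ∩ B| = 5; needs |A ∖ B| = 2 — false.
(e) route 4: |A| = 5, |A ∩ B| = 2; needs |A ∩ B| ≥ 2 — true.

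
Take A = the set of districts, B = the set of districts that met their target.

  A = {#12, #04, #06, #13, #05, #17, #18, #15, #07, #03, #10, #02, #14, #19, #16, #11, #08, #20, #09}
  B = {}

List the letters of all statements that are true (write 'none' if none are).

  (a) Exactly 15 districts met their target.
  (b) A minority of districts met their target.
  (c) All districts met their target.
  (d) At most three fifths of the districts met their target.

|A| = 19, |A ∩ B| = 0, |A ∖ B| = 19.
(a) |A ∩ B| = 15: fails.
(b) |A ∩ B| < |A ∖ B|: holds.
(c) A ⊆ B, i.e. every element of A is in B (|A ∖ B| = 0): fails.
(d) |A ∩ B| / |A| ≤ 3/5: holds.

(b), (d)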